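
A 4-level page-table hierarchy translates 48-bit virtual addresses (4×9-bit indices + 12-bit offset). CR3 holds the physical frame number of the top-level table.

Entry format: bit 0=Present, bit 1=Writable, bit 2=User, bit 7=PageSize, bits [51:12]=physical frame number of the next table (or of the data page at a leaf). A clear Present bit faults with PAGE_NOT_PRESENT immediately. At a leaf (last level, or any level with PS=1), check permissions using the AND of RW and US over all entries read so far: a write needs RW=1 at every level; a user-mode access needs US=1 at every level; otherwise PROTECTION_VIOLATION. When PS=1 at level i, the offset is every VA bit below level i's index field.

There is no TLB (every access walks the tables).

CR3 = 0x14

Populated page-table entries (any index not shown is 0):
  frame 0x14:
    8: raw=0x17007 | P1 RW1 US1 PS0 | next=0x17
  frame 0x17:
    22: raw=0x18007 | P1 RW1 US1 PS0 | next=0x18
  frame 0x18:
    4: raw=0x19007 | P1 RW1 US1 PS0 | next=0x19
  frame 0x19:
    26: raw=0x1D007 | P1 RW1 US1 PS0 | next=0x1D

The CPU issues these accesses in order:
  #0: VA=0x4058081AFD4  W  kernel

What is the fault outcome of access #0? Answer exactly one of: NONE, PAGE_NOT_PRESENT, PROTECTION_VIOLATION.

Trace:
#0 VA=0x4058081AFD4 (w,kernel):
  L0 @0x14[8] → 0x17007  P=1,RW=1,US=1,PS=0
  L1 @0x17[22] → 0x18007  P=1,RW=1,US=1,PS=0
  L2 @0x18[4] → 0x19007  P=1,RW=1,US=1,PS=0
  L3 @0x19[26] → 0x1D007  P=1,RW=1,US=1,PS=0
  ✓ 0x1DFD4  — 4 lookups

Access #0 fault: NONE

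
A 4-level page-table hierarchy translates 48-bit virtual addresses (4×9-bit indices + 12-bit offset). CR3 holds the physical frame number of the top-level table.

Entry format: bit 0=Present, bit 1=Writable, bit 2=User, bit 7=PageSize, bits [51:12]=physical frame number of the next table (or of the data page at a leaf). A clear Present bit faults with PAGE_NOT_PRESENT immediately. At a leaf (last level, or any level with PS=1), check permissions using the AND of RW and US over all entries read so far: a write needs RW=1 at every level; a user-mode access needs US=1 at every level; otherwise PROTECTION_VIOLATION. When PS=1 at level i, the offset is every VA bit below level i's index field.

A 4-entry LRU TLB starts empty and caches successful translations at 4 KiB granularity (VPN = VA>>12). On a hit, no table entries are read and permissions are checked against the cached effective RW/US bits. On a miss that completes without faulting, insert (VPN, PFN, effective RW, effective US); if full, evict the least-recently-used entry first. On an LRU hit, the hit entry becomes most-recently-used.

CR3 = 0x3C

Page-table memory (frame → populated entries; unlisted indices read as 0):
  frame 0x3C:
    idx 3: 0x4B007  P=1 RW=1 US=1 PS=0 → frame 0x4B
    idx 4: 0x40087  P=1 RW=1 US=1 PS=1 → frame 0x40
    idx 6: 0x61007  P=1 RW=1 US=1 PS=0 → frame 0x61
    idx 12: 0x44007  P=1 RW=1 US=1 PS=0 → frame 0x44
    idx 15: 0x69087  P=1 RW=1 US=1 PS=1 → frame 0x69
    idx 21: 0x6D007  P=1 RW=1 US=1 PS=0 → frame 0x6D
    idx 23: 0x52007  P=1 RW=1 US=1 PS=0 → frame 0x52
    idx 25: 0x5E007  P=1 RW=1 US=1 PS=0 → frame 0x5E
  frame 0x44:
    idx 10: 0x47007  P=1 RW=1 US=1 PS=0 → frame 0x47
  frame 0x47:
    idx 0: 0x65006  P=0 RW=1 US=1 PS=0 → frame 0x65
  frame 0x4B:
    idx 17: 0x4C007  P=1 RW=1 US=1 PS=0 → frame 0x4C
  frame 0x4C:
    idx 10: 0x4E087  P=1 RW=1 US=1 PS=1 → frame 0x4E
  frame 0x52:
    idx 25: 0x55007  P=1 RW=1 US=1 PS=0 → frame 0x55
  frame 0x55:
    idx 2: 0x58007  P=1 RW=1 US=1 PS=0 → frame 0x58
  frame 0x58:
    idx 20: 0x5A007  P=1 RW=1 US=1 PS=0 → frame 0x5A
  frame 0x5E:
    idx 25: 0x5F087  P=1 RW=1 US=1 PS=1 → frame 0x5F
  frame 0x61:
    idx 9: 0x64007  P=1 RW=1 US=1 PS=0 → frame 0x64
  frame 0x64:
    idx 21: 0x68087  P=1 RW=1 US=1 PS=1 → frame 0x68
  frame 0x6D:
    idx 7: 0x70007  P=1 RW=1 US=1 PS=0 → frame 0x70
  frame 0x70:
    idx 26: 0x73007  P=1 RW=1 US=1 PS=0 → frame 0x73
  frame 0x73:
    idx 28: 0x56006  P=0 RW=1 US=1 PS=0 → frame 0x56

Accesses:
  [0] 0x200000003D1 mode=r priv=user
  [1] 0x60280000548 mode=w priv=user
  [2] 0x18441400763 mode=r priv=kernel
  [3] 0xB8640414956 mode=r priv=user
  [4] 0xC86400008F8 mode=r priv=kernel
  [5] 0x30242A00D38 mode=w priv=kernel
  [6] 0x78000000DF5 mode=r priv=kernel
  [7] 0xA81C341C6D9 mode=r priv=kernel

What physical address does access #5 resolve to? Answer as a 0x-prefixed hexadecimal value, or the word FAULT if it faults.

Trace:
#0 VA=0x200000003D1 (r,user):
  L0: frame=0x3C idx=4 entry=0x40087 [P=1 RW=1 US=1 PS=1]
  → PA=0x403D1 (huge @L0)  (1 entries read)
#1 VA=0x60280000548 (w,user):
  L0: frame=0x3C idx=12 entry=0x44007 [P=1 RW=1 US=1 PS=0]
  L1: frame=0x44 idx=10 entry=0x47007 [P=1 RW=1 US=1 PS=0]
  L2: frame=0x47 idx=0 entry=0x65006 [P=0 RW=1 US=1 PS=0]
  ⇒ fault: PAGE_NOT_PRESENT  — 3 lookups
#2 VA=0x18441400763 (r,kernel):
  L0: frame=0x3C idx=3 entry=0x4B007 [P=1 RW=1 US=1 PS=0]
  L1: frame=0x4B idx=17 entry=0x4C007 [P=1 RW=1 US=1 PS=0]
  L2: frame=0x4C idx=10 entry=0x4E087 [P=1 RW=1 US=1 PS=1]
  → PA=0x4E763 (huge @L2)  (3 entries read)
#3 VA=0xB8640414956 (r,user):
  L0: frame=0x3C idx=23 entry=0x52007 [P=1 RW=1 US=1 PS=0]
  L1: frame=0x52 idx=25 entry=0x55007 [P=1 RW=1 US=1 PS=0]
  L2: frame=0x55 idx=2 entry=0x58007 [P=1 RW=1 US=1 PS=0]
  L3: frame=0x58 idx=20 entry=0x5A007 [P=1 RW=1 US=1 PS=0]
  → PA=0x5A956  (4 entries read)
#4 VA=0xC86400008F8 (r,kernel):
  L0: frame=0x3C idx=25 entry=0x5E007 [P=1 RW=1 US=1 PS=0]
  L1: frame=0x5E idx=25 entry=0x5F087 [P=1 RW=1 US=1 PS=1]
  → PA=0x5F8F8 (huge @L1)  (2 entries read)
#5 VA=0x30242A00D38 (w,kernel):
  L0: frame=0x3C idx=6 entry=0x61007 [P=1 RW=1 US=1 PS=0]
  L1: frame=0x61 idx=9 entry=0x64007 [P=1 RW=1 US=1 PS=0]
  L2: frame=0x64 idx=21 entry=0x68087 [P=1 RW=1 US=1 PS=1]
  → PA=0x68D38 (huge @L2)  (3 entries read)
#6 VA=0x78000000DF5 (r,kernel):
  L0: frame=0x3C idx=15 entry=0x69087 [P=1 RW=1 US=1 PS=1]
  → PA=0x69DF5 (huge @L0)  (1 entries read)
#7 VA=0xA81C341C6D9 (r,kernel):
  L0: frame=0x3C idx=21 entry=0x6D007 [P=1 RW=1 US=1 PS=0]
  L1: frame=0x6D idx=7 entry=0x70007 [P=1 RW=1 US=1 PS=0]
  L2: frame=0x70 idx=26 entry=0x73007 [P=1 RW=1 US=1 PS=0]
  L3: frame=0x73 idx=28 entry=0x56006 [P=0 RW=1 US=1 PS=0]
  ⇒ fault: PAGE_NOT_PRESENT  — 4 lookups

Access #5 PA: 0x68D38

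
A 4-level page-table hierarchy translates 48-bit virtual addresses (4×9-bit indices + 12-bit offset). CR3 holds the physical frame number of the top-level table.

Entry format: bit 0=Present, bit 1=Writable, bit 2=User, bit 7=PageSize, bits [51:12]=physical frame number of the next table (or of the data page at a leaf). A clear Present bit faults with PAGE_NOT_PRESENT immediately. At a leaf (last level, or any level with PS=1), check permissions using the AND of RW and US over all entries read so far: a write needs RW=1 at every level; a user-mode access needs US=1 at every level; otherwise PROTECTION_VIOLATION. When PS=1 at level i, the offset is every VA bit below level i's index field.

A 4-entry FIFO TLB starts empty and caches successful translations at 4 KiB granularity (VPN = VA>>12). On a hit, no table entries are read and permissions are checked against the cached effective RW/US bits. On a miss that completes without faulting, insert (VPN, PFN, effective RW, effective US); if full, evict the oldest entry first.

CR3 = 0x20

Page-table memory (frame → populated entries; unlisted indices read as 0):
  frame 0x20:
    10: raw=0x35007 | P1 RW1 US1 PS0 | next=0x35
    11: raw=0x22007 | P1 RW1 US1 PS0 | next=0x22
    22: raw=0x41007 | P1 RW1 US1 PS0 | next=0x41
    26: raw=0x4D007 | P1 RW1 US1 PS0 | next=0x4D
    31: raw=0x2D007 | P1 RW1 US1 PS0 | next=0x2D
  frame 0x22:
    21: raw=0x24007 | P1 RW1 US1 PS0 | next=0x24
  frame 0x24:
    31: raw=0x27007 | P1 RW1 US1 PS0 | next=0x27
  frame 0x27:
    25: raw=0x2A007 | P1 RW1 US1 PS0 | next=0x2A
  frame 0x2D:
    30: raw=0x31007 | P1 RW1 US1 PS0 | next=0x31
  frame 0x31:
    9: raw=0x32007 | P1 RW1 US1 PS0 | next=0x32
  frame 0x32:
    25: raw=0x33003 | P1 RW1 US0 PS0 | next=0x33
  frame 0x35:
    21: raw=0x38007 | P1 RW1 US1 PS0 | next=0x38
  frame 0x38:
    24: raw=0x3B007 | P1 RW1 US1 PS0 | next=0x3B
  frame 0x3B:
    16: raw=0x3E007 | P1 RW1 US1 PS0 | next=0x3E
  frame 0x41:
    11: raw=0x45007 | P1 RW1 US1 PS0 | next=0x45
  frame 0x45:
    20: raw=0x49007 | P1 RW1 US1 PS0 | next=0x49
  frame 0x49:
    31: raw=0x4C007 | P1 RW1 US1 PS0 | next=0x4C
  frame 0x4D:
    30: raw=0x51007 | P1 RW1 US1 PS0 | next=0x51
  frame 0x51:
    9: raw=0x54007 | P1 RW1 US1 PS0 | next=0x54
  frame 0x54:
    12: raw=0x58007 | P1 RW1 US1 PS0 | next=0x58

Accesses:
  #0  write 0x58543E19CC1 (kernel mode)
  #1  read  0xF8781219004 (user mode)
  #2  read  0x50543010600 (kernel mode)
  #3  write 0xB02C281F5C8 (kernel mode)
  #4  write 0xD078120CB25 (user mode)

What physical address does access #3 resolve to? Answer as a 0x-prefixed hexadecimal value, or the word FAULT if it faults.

Walk each access:
#0 VA=0x58543E19CC1 (w,kernel):
  [0] read 0x20 idx=11: raw=0x22007 flags P=1 W=1 U=1 S=0
  [1] read 0x22 idx=21: raw=0x24007 flags P=1 W=1 U=1 S=0
  [2] read 0x24 idx=31: raw=0x27007 flags P=1 W=1 U=1 S=0
  [3] read 0x27 idx=25: raw=0x2A007 flags P=1 W=1 U=1 S=0
  ⇒ phys 0x2ACC1  [4 reads]
#1 VA=0xF8781219004 (r,user):
  [0] read 0x20 idx=31: raw=0x2D007 flags P=1 W=1 U=1 S=0
  [1] read 0x2D idx=30: raw=0x31007 flags P=1 W=1 U=1 S=0
  [2] read 0x31 idx=9: raw=0x32007 flags P=1 W=1 U=1 S=0
  [3] read 0x32 idx=25: raw=0x33003 flags P=1 W=1 U=0 S=0
  → PROTECTION_VIOLATION  (4 entries read)
#2 VA=0x50543010600 (r,kernel):
  [0] read 0x20 idx=10: raw=0x35007 flags P=1 W=1 U=1 S=0
  [1] read 0x35 idx=21: raw=0x38007 flags P=1 W=1 U=1 S=0
  [2] read 0x38 idx=24: raw=0x3B007 flags P=1 W=1 U=1 S=0
  [3] read 0x3B idx=16: raw=0x3E007 flags P=1 W=1 U=1 S=0
  ⇒ phys 0x3E600  [4 reads]
#3 VA=0xB02C281F5C8 (w,kernel):
  [0] read 0x20 idx=22: raw=0x41007 flags P=1 W=1 U=1 S=0
  [1] read 0x41 idx=11: raw=0x45007 flags P=1 W=1 U=1 S=0
  [2] read 0x45 idx=20: raw=0x49007 flags P=1 W=1 U=1 S=0
  [3] read 0x49 idx=31: raw=0x4C007 flags P=1 W=1 U=1 S=0
  ⇒ phys 0x4C5C8  [4 reads]
#4 VA=0xD078120CB25 (w,user):
  [0] read 0x20 idx=26: raw=0x4D007 flags P=1 W=1 U=1 S=0
  [1] read 0x4D idx=30: raw=0x51007 flags P=1 W=1 U=1 S=0
  [2] read 0x51 idx=9: raw=0x54007 flags P=1 W=1 U=1 S=0
  [3] read 0x54 idx=12: raw=0x58007 flags P=1 W=1 U=1 S=0
  ⇒ phys 0x58B25  [4 reads]

Access #3 PA: 0x4C5C8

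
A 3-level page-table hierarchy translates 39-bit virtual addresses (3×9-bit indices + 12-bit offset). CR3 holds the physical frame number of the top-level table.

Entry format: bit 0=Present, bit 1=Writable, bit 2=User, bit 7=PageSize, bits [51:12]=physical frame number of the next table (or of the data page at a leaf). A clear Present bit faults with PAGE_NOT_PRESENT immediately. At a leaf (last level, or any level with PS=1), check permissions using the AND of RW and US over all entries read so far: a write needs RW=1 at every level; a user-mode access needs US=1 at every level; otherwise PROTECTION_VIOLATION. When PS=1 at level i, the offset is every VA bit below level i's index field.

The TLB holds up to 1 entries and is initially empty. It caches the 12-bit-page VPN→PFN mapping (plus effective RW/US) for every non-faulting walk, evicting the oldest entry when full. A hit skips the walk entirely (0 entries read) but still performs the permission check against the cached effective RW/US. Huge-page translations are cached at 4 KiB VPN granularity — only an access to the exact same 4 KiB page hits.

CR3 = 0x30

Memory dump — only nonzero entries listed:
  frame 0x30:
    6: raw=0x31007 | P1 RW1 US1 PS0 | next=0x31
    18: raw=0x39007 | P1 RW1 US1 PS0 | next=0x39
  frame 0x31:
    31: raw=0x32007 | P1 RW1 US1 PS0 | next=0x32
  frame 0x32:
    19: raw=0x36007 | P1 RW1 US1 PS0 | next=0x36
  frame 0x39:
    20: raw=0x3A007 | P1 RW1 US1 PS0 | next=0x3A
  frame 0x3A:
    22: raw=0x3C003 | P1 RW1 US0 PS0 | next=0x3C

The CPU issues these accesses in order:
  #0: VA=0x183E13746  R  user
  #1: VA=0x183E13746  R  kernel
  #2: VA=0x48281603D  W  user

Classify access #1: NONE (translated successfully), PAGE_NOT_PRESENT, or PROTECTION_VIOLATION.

Per-access translation:
#0 VA=0x183E13746 (r,user):
  L0 @0x30[6] → 0x31007  P=1,RW=1,US=1,PS=0
  L1 @0x31[31] → 0x32007  P=1,RW=1,US=1,PS=0
  L2 @0x32[19] → 0x36007  P=1,RW=1,US=1,PS=0
  ✓ 0x36746  — 3 lookups
#1 VA=0x183E13746 (r,kernel):
  TLB hit vpn=0x183E13 → PA=0x36746
#2 VA=0x48281603D (w,user):
  L0 @0x30[18] → 0x39007  P=1,RW=1,US=1,PS=0
  L1 @0x39[20] → 0x3A007  P=1,RW=1,US=1,PS=0
  L2 @0x3A[22] → 0x3C003  P=1,RW=1,US=0,PS=0
  ✗ PROTECTION_VIOLATION  [3 reads]

Access #1 fault: NONE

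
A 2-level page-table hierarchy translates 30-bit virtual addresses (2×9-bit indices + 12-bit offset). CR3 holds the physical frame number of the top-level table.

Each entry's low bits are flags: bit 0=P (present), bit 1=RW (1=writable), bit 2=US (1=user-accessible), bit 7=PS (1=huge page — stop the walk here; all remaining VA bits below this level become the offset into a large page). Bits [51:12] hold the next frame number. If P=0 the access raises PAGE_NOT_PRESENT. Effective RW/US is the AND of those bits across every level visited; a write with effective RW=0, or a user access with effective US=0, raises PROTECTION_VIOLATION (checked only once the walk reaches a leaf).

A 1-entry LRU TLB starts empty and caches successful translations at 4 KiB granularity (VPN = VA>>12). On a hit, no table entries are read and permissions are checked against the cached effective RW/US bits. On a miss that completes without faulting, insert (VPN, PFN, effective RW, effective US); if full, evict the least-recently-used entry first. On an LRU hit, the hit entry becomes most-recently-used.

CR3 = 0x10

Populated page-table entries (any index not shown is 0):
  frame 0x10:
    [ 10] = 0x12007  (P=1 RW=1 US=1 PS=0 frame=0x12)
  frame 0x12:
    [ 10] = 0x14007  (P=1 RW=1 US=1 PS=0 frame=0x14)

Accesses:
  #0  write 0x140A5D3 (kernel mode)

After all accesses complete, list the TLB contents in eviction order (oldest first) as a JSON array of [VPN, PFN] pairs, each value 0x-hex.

Trace:
#0 VA=0x140A5D3 (w,kernel):
  lvl0: tbl 0x10, slot 10 ⇒ 0x12007 (P1/RW1/US1/PS0)
  lvl1: tbl 0x12, slot 10 ⇒ 0x14007 (P1/RW1/US1/PS0)
  ✓ 0x145D3  — 2 lookups

TLB: [["0x140A", "0x14"]]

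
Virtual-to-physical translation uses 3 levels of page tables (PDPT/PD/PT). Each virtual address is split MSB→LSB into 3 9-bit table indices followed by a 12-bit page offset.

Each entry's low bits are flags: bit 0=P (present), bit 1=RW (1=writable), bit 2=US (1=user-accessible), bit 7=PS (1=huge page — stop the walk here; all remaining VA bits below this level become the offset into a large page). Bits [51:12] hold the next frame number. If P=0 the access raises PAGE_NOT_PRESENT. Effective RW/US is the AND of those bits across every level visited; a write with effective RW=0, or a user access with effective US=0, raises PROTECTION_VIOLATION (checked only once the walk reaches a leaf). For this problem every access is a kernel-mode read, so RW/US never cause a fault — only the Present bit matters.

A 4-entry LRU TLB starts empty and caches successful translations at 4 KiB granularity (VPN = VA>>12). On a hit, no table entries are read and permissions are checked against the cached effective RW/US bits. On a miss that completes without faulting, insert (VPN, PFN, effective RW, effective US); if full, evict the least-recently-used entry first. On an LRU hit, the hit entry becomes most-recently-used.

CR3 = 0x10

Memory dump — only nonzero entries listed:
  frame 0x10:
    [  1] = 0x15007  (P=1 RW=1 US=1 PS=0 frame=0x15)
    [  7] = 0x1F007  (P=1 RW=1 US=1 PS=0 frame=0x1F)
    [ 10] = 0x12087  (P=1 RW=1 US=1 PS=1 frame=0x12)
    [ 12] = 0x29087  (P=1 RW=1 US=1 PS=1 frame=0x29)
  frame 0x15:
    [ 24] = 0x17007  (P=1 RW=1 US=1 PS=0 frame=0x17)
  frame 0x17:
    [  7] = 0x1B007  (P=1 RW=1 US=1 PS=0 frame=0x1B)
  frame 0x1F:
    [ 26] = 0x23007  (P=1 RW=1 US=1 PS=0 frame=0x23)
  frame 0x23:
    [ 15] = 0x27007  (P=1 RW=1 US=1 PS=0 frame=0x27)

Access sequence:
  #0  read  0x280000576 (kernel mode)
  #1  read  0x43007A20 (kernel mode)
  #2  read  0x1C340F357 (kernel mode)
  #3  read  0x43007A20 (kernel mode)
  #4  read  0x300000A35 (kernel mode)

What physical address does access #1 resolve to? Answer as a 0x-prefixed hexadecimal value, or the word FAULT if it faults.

Per-access translation:
#0 VA=0x280000576 (r,kernel):
  [0] read 0x10 idx=10: raw=0x12087 flags P=1 W=1 U=1 S=1
  ✓ 0x12576 (huge @L0)  — 1 lookups
#1 VA=0x43007A20 (r,kernel):
  [0] read 0x10 idx=1: raw=0x15007 flags P=1 W=1 U=1 S=0
  [1] read 0x15 idx=24: raw=0x17007 flags P=1 W=1 U=1 S=0
  [2] read 0x17 idx=7: raw=0x1B007 flags P=1 W=1 U=1 S=0
  ✓ 0x1BA20  — 3 lookups
#2 VA=0x1C340F357 (r,kernel):
  [0] read 0x10 idx=7: raw=0x1F007 flags P=1 W=1 U=1 S=0
  [1] read 0x1F idx=26: raw=0x23007 flags P=1 W=1 U=1 S=0
  [2] read 0x23 idx=15: raw=0x27007 flags P=1 W=1 U=1 S=0
  ✓ 0x27357  — 3 lookups
#3 VA=0x43007A20 (r,kernel):
  TLB hit vpn=0x43007 → PA=0x1BA20
#4 VA=0x300000A35 (r,kernel):
  [0] read 0x10 idx=12: raw=0x29087 flags P=1 W=1 U=1 S=1
  ✓ 0x29A35 (huge @L0)  — 1 lookups

Access #1 PA: 0x1BA20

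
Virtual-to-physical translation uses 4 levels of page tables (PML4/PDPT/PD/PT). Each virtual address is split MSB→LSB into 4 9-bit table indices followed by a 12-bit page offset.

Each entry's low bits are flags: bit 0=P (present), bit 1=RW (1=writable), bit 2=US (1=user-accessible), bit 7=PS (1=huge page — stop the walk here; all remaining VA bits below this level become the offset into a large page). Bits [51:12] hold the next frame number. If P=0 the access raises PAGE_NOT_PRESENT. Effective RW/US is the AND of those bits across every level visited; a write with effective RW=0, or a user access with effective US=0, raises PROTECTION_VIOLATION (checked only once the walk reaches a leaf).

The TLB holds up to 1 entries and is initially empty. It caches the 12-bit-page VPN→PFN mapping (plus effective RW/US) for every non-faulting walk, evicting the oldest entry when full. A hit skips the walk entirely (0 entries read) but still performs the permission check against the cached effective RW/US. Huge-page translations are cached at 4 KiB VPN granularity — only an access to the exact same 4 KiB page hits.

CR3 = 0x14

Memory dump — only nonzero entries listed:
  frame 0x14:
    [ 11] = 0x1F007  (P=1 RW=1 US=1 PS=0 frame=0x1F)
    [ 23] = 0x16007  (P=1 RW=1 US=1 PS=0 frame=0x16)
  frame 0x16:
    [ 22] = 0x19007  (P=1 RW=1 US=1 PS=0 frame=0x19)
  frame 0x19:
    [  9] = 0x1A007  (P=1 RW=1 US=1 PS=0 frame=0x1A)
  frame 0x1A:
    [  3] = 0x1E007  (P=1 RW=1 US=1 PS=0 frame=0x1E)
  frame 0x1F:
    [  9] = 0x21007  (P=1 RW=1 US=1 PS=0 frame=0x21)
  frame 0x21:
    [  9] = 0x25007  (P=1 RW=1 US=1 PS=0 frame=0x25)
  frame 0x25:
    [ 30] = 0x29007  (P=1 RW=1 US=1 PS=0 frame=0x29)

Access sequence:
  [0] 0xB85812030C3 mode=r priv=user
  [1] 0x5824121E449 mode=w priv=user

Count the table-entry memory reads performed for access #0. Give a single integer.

Per-access translation:
#0 VA=0xB85812030C3 (r,user):
  L0: frame=0x14 idx=23 entry=0x16007 [P=1 RW=1 US=1 PS=0]
  L1: frame=0x16 idx=22 entry=0x19007 [P=1 RW=1 US=1 PS=0]
  L2: frame=0x19 idx=9 entry=0x1A007 [P=1 RW=1 US=1 PS=0]
  L3: frame=0x1A idx=3 entry=0x1E007 [P=1 RW=1 US=1 PS=0]
  → PA=0x1E0C3  (4 entries read)
#1 VA=0x5824121E449 (w,user):
  L0: frame=0x14 idx=11 entry=0x1F007 [P=1 RW=1 US=1 PS=0]
  L1: frame=0x1F idx=9 entry=0x21007 [P=1 RW=1 US=1 PS=0]
  L2: frame=0x21 idx=9 entry=0x25007 [P=1 RW=1 US=1 PS=0]
  L3: frame=0x25 idx=30 entry=0x29007 [P=1 RW=1 US=1 PS=0]
  → PA=0x29449  (4 entries read)

Entries read for #0: 4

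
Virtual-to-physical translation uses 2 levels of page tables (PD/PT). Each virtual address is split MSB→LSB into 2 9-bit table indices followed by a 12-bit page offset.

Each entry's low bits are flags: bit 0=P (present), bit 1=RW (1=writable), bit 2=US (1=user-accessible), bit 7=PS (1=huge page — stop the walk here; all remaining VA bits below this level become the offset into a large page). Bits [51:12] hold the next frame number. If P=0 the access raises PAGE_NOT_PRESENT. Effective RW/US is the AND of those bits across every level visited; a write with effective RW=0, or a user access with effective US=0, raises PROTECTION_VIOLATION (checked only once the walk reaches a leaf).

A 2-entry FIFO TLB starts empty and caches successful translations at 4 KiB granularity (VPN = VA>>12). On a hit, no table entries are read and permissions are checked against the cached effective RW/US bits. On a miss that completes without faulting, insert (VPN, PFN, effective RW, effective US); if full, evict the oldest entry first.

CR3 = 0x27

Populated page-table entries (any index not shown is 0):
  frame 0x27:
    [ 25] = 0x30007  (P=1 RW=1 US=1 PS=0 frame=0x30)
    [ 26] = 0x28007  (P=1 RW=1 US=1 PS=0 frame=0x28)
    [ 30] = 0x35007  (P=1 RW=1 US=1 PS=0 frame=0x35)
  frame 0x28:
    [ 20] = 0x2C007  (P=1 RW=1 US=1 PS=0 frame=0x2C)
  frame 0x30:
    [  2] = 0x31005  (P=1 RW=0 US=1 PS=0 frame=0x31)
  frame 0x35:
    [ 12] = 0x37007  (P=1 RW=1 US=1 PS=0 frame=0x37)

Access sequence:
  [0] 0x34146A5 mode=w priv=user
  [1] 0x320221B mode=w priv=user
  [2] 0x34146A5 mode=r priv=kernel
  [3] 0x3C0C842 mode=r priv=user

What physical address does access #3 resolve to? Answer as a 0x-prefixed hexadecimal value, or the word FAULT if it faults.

Per-access translation:
#0 VA=0x34146A5 (w,user):
  L0 @0x27[26] → 0x28007  P=1,RW=1,US=1,PS=0
  L1 @0x28[20] → 0x2C007  P=1,RW=1,US=1,PS=0
  → PA=0x2C6A5  (2 entries read)
#1 VA=0x320221B (w,user):
  L0 @0x27[25] → 0x30007  P=1,RW=1,US=1,PS=0
  L1 @0x30[2] → 0x31005  P=1,RW=0,US=1,PS=0
  ⇒ fault: PROTECTION_VIOLATION  — 2 lookups
#2 VA=0x34146A5 (r,kernel):
  TLB hit vpn=0x3414 → PA=0x2C6A5
#3 VA=0x3C0C842 (r,user):
  L0 @0x27[30] → 0x35007  P=1,RW=1,US=1,PS=0
  L1 @0x35[12] → 0x37007  P=1,RW=1,US=1,PS=0
  → PA=0x37842  (2 entries read)

Access #3 PA: 0x37842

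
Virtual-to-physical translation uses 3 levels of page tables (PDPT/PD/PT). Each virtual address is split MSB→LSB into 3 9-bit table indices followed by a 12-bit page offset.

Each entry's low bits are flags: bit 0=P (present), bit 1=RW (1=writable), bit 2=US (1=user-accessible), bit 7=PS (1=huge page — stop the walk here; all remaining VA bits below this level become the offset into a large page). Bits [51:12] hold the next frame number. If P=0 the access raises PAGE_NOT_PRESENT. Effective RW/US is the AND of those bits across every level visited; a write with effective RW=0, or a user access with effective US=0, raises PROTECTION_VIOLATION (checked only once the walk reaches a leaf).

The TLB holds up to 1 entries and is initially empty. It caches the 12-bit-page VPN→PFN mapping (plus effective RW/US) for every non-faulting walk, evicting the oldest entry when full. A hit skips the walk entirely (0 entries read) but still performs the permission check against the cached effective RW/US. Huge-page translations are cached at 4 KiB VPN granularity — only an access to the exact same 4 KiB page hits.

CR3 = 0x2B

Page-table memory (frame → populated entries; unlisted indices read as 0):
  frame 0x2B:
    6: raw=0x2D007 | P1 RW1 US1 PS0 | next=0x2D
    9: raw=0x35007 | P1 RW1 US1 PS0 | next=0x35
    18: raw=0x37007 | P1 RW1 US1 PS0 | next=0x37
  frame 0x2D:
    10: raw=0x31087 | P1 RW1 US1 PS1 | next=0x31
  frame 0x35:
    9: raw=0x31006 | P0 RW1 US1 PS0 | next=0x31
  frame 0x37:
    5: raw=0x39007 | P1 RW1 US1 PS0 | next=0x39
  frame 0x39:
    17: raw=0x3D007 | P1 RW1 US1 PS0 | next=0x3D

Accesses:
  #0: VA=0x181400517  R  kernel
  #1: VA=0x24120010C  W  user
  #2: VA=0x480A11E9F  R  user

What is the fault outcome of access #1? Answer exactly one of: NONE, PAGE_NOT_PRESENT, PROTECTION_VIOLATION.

Trace:
#0 VA=0x181400517 (r,kernel):
  L0 @0x2B[6] → 0x2D007  P=1,RW=1,US=1,PS=0
  L1 @0x2D[10] → 0x31087  P=1,RW=1,US=1,PS=1
  → PA=0x31517 (huge @L1)  (2 entries read)
#1 VA=0x24120010C (w,user):
  L0 @0x2B[9] → 0x35007  P=1,RW=1,US=1,PS=0
  L1 @0x35[9] → 0x31006  P=0,RW=1,US=1,PS=0
  ✗ PAGE_NOT_PRESENT  [2 reads]
#2 VA=0x480A11E9F (r,user):
  L0 @0x2B[18] → 0x37007  P=1,RW=1,US=1,PS=0
  L1 @0x37[5] → 0x39007  P=1,RW=1,US=1,PS=0
  L2 @0x39[17] → 0x3D007  P=1,RW=1,US=1,PS=0
  → PA=0x3DE9F  (3 entries read)

Access #1 fault: PAGE_NOT_PRESENT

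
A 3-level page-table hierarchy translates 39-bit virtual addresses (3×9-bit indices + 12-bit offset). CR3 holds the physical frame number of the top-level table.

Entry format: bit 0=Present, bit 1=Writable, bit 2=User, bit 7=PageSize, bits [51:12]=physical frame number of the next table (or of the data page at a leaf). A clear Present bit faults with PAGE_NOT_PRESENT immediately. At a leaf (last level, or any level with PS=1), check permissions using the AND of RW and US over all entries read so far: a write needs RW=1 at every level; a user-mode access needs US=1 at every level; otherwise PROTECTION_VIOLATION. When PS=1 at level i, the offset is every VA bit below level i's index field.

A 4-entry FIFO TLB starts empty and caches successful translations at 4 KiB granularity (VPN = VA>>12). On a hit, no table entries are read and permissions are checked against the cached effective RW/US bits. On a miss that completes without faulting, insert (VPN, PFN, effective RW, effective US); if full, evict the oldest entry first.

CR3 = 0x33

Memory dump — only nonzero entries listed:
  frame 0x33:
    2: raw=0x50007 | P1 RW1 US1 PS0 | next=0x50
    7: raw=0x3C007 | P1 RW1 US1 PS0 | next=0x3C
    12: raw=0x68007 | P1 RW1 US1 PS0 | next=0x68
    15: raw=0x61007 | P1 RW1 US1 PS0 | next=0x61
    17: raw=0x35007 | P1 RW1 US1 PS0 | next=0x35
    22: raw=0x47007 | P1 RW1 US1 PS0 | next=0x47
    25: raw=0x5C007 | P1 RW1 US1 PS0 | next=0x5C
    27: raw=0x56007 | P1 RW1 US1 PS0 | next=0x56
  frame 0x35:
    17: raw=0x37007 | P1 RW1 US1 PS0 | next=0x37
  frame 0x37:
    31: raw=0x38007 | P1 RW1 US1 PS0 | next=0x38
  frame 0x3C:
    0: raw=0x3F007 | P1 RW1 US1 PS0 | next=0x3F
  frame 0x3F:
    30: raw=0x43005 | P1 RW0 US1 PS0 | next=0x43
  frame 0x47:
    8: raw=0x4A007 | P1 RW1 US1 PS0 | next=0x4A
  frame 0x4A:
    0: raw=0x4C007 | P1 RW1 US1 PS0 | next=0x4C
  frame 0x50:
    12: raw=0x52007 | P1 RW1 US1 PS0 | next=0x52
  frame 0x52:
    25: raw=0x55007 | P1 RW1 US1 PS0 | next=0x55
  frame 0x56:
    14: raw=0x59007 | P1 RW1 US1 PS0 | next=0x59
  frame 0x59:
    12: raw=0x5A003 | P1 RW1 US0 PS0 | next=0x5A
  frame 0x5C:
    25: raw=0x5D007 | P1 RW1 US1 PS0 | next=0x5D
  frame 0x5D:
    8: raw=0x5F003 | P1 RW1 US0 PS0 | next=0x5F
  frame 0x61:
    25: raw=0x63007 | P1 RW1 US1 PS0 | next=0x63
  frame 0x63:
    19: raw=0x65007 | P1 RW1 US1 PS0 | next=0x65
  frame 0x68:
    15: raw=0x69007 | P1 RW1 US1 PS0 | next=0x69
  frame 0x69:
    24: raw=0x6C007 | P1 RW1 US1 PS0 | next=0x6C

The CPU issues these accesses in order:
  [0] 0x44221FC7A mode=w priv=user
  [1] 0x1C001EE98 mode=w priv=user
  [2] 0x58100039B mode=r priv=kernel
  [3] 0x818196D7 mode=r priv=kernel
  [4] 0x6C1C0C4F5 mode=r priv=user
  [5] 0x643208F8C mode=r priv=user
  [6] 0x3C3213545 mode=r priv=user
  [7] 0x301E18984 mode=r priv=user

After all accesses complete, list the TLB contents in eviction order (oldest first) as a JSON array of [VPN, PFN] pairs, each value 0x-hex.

Trace:
#0 VA=0x44221FC7A (w,user):
  lvl0: tbl 0x33, slot 17 ⇒ 0x35007 (P1/RW1/US1/PS0)
  lvl1: tbl 0x35, slot 17 ⇒ 0x37007 (P1/RW1/US1/PS0)
  lvl2: tbl 0x37, slot 31 ⇒ 0x38007 (P1/RW1/US1/PS0)
  ⇒ phys 0x38C7A  [3 reads]
#1 VA=0x1C001EE98 (w,user):
  lvl0: tbl 0x33, slot 7 ⇒ 0x3C007 (P1/RW1/US1/PS0)
  lvl1: tbl 0x3C, slot 0 ⇒ 0x3F007 (P1/RW1/US1/PS0)
  lvl2: tbl 0x3F, slot 30 ⇒ 0x43005 (P1/RW0/US1/PS0)
  ✗ PROTECTION_VIOLATION  [3 reads]
#2 VA=0x58100039B (r,kernel):
  lvl0: tbl 0x33, slot 22 ⇒ 0x47007 (P1/RW1/US1/PS0)
  lvl1: tbl 0x47, slot 8 ⇒ 0x4A007 (P1/RW1/US1/PS0)
  lvl2: tbl 0x4A, slot 0 ⇒ 0x4C007 (P1/RW1/US1/PS0)
  ⇒ phys 0x4C39B  [3 reads]
#3 VA=0x818196D7 (r,kernel):
  lvl0: tbl 0x33, slot 2 ⇒ 0x50007 (P1/RW1/US1/PS0)
  lvl1: tbl 0x50, slot 12 ⇒ 0x52007 (P1/RW1/US1/PS0)
  lvl2: tbl 0x52, slot 25 ⇒ 0x55007 (P1/RW1/US1/PS0)
  ⇒ phys 0x556D7  [3 reads]
#4 VA=0x6C1C0C4F5 (r,user):
  lvl0: tbl 0x33, slot 27 ⇒ 0x56007 (P1/RW1/US1/PS0)
  lvl1: tbl 0x56, slot 14 ⇒ 0x59007 (P1/RW1/US1/PS0)
  lvl2: tbl 0x59, slot 12 ⇒ 0x5A003 (P1/RW1/US0/PS0)
  ✗ PROTECTION_VIOLATION  [3 reads]
#5 VA=0x643208F8C (r,user):
  lvl0: tbl 0x33, slot 25 ⇒ 0x5C007 (P1/RW1/US1/PS0)
  lvl1: tbl 0x5C, slot 25 ⇒ 0x5D007 (P1/RW1/US1/PS0)
  lvl2: tbl 0x5D, slot 8 ⇒ 0x5F003 (P1/RW1/US0/PS0)
  ✗ PROTECTION_VIOLATION  [3 reads]
#6 VA=0x3C3213545 (r,user):
  lvl0: tbl 0x33, slot 15 ⇒ 0x61007 (P1/RW1/US1/PS0)
  lvl1: tbl 0x61, slot 25 ⇒ 0x63007 (P1/RW1/US1/PS0)
  lvl2: tbl 0x63, slot 19 ⇒ 0x65007 (P1/RW1/US1/PS0)
  ⇒ phys 0x65545  [3 reads]
#7 VA=0x301E18984 (r,user):
  lvl0: tbl 0x33, slot 12 ⇒ 0x68007 (P1/RW1/US1/PS0)
  lvl1: tbl 0x68, slot 15 ⇒ 0x69007 (P1/RW1/US1/PS0)
  lvl2: tbl 0x69, slot 24 ⇒ 0x6C007 (P1/RW1/US1/PS0)
  ⇒ phys 0x6C984  [3 reads]

TLB: [["0x581000", "0x4C"], ["0x81819", "0x55"], ["0x3C3213", "0x65"], ["0x301E18", "0x6C"]]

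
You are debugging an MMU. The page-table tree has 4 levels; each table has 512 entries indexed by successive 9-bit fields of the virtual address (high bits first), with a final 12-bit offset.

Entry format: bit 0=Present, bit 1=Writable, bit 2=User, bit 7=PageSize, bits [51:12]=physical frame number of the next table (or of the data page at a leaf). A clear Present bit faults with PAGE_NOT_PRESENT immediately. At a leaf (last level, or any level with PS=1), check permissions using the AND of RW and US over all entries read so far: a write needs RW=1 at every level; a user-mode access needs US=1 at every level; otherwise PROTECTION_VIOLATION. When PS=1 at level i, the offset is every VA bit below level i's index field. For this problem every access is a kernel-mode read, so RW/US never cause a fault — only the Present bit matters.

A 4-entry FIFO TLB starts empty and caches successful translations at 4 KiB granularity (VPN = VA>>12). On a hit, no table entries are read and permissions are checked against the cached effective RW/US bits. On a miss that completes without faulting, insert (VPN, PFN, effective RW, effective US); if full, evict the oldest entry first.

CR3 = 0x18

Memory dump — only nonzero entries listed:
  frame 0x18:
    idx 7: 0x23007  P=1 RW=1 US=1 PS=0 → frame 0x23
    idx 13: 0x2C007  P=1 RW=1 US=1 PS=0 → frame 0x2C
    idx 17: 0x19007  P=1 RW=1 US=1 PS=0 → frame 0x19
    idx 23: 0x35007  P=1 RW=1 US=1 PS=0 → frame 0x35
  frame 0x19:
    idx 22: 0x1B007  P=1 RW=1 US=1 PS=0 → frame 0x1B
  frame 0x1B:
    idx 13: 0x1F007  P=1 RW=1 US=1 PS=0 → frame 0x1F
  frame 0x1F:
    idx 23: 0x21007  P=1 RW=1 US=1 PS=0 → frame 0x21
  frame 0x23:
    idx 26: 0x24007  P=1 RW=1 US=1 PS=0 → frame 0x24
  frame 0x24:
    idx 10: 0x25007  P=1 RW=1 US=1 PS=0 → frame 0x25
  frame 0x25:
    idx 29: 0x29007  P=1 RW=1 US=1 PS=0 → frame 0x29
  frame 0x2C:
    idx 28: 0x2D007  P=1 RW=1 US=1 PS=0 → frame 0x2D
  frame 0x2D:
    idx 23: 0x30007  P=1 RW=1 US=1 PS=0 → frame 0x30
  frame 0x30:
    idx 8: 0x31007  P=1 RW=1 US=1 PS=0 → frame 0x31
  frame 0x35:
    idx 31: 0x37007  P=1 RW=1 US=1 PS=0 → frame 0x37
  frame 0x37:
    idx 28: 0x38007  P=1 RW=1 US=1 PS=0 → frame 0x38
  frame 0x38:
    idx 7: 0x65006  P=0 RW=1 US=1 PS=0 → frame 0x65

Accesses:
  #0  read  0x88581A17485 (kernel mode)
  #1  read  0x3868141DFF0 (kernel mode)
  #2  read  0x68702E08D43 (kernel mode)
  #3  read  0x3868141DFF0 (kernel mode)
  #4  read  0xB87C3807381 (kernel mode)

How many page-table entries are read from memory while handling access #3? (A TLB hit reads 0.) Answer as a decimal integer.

Walk each access:
#0 VA=0x88581A17485 (r,kernel):
  L0 @0x18[17] → 0x19007  P=1,RW=1,US=1,PS=0
  L1 @0x19[22] → 0x1B007  P=1,RW=1,US=1,PS=0
  L2 @0x1B[13] → 0x1F007  P=1,RW=1,US=1,PS=0
  L3 @0x1F[23] → 0x21007  P=1,RW=1,US=1,PS=0
  → PA=0x21485  (4 entries read)
#1 VA=0x3868141DFF0 (r,kernel):
  L0 @0x18[7] → 0x23007  P=1,RW=1,US=1,PS=0
  L1 @0x23[26] → 0x24007  P=1,RW=1,US=1,PS=0
  L2 @0x24[10] → 0x25007  P=1,RW=1,US=1,PS=0
  L3 @0x25[29] → 0x29007  P=1,RW=1,US=1,PS=0
  → PA=0x29FF0  (4 entries read)
#2 VA=0x68702E08D43 (r,kernel):
  L0 @0x18[13] → 0x2C007  P=1,RW=1,US=1,PS=0
  L1 @0x2C[28] → 0x2D007  P=1,RW=1,US=1,PS=0
  L2 @0x2D[23] → 0x30007  P=1,RW=1,US=1,PS=0
  L3 @0x30[8] → 0x31007  P=1,RW=1,US=1,PS=0
  → PA=0x31D43  (4 entries read)
#3 VA=0x3868141DFF0 (r,kernel):
  TLB hit vpn=0x3868141D → PA=0x29FF0
#4 VA=0xB87C3807381 (r,kernel):
  L0 @0x18[23] → 0x35007  P=1,RW=1,US=1,PS=0
  L1 @0x35[31] → 0x37007  P=1,RW=1,US=1,PS=0
  L2 @0x37[28] → 0x38007  P=1,RW=1,US=1,PS=0
  L3 @0x38[7] → 0x65006  P=0,RW=1,US=1,PS=0
  ✗ PAGE_NOT_PRESENT  [4 reads]

Entries read for #3: 0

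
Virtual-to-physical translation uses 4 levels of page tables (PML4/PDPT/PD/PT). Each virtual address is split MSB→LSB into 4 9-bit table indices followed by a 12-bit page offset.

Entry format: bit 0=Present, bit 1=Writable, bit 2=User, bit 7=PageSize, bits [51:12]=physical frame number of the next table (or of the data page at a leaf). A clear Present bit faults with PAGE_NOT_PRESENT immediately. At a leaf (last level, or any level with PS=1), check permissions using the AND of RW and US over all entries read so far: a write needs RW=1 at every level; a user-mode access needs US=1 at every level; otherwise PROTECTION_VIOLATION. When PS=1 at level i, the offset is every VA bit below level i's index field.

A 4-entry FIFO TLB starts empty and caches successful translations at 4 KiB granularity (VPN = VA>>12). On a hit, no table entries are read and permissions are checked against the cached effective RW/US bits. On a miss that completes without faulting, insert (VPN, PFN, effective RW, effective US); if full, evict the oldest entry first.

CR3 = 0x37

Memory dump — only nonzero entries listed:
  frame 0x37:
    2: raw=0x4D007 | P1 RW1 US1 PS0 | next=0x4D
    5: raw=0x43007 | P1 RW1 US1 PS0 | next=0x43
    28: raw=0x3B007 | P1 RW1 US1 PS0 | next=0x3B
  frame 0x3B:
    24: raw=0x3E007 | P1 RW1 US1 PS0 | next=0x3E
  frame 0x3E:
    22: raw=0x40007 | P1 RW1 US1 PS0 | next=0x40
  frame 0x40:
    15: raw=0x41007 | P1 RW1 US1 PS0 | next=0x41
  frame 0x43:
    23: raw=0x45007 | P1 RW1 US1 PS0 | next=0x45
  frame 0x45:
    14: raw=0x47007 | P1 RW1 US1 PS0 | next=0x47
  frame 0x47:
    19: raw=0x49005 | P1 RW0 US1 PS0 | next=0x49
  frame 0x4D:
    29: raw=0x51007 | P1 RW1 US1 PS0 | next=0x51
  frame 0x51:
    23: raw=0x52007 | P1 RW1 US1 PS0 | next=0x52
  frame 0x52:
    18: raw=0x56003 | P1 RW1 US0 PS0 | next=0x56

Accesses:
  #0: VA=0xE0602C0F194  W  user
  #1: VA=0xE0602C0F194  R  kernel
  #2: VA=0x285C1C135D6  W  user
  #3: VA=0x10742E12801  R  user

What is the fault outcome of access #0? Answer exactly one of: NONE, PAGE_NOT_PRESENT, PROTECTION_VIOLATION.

Trace:
#0 VA=0xE0602C0F194 (w,user):
  L0 @0x37[28] → 0x3B007  P=1,RW=1,US=1,PS=0
  L1 @0x3B[24] → 0x3E007  P=1,RW=1,US=1,PS=0
  L2 @0x3E[22] → 0x40007  P=1,RW=1,US=1,PS=0
  L3 @0x40[15] → 0x41007  P=1,RW=1,US=1,PS=0
  → PA=0x41194  (4 entries read)
#1 VA=0xE0602C0F194 (r,kernel):
  TLB hit vpn=0xE0602C0F → PA=0x41194
#2 VA=0x285C1C135D6 (w,user):
  L0 @0x37[5] → 0x43007  P=1,RW=1,US=1,PS=0
  L1 @0x43[23] → 0x45007  P=1,RW=1,US=1,PS=0
  L2 @0x45[14] → 0x47007  P=1,RW=1,US=1,PS=0
  L3 @0x47[19] → 0x49005  P=1,RW=0,US=1,PS=0
  ✗ PROTECTION_VIOLATION  [4 reads]
#3 VA=0x10742E12801 (r,user):
  L0 @0x37[2] → 0x4D007  P=1,RW=1,US=1,PS=0
  L1 @0x4D[29] → 0x51007  P=1,RW=1,US=1,PS=0
  L2 @0x51[23] → 0x52007  P=1,RW=1,US=1,PS=0
  L3 @0x52[18] → 0x56003  P=1,RW=1,US=0,PS=0
  ✗ PROTECTION_VIOLATION  [4 reads]

Access #0 fault: NONE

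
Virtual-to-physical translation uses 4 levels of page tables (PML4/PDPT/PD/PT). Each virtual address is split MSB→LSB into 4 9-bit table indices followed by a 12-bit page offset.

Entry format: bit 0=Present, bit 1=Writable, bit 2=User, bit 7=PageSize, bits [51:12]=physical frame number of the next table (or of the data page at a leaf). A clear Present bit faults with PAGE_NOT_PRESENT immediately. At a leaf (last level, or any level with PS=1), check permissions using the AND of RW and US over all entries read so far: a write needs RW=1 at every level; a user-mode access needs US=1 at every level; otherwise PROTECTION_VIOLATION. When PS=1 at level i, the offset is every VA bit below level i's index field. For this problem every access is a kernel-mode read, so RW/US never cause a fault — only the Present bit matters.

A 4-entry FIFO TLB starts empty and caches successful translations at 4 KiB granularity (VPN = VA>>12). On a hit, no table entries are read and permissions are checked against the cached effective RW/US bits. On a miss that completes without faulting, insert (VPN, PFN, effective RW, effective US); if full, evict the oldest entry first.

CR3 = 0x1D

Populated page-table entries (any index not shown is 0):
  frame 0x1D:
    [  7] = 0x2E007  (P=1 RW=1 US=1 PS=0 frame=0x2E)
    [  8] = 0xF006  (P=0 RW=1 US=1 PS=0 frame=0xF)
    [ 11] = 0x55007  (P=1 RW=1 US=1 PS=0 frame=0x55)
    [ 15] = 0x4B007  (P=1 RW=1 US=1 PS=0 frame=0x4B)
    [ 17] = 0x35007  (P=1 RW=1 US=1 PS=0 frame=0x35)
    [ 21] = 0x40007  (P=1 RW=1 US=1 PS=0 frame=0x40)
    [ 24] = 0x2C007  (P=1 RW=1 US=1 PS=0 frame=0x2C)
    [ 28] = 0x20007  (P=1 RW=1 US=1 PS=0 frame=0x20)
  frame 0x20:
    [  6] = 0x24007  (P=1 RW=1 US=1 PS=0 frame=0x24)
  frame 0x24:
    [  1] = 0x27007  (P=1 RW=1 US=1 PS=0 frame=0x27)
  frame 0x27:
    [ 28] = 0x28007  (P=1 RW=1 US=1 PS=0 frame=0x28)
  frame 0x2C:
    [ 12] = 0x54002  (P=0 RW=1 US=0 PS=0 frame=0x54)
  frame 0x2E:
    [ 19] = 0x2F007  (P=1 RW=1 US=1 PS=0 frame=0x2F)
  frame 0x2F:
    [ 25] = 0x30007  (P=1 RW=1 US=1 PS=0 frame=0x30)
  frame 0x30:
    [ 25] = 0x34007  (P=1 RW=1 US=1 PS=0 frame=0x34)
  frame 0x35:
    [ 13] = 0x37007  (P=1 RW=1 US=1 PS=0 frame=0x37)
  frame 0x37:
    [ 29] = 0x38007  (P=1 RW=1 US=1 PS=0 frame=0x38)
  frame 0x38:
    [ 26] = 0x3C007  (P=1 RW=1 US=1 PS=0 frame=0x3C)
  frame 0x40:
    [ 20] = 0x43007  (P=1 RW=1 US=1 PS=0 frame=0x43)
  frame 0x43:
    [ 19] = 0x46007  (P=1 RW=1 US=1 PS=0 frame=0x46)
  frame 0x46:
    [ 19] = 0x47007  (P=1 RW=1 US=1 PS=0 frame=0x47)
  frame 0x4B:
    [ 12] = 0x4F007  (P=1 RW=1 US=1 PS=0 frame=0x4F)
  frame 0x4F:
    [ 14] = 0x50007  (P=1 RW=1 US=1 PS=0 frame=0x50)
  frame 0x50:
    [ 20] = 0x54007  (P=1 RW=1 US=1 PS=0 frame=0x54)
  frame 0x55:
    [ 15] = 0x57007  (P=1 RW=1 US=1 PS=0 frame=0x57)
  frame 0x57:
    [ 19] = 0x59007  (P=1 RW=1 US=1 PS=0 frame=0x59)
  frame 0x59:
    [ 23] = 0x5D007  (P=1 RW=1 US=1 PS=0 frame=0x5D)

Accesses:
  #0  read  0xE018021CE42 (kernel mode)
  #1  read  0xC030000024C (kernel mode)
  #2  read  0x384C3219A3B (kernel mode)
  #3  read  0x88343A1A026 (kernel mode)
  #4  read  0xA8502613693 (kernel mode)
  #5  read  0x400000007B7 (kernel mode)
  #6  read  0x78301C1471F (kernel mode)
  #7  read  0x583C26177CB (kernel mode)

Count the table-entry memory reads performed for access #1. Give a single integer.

Walk each access:
#0 VA=0xE018021CE42 (r,kernel):
  [0] read 0x1D idx=28: raw=0x20007 flags P=1 W=1 U=1 S=0
  [1] read 0x20 idx=6: raw=0x24007 flags P=1 W=1 U=1 S=0
  [2] read 0x24 idx=1: raw=0x27007 flags P=1 W=1 U=1 S=0
  [3] read 0x27 idx=28: raw=0x28007 flags P=1 W=1 U=1 S=0
  ⇒ phys 0x28E42  [4 reads]
#1 VA=0xC030000024C (r,kernel):
  [0] read 0x1D idx=24: raw=0x2C007 flags P=1 W=1 U=1 S=0
  [1] read 0x2C idx=12: raw=0x54002 flags P=0 W=1 U=0 S=0
  ✗ PAGE_NOT_PRESENT  [2 reads]
#2 VA=0x384C3219A3B (r,kernel):
  [0] read 0x1D idx=7: raw=0x2E007 flags P=1 W=1 U=1 S=0
  [1] read 0x2E idx=19: raw=0x2F007 flags P=1 W=1 U=1 S=0
  [2] read 0x2F idx=25: raw=0x30007 flags P=1 W=1 U=1 S=0
  [3] read 0x30 idx=25: raw=0x34007 flags P=1 W=1 U=1 S=0
  ⇒ phys 0x34A3B  [4 reads]
#3 VA=0x88343A1A026 (r,kernel):
  [0] read 0x1D idx=17: raw=0x35007 flags P=1 W=1 U=1 S=0
  [1] read 0x35 idx=13: raw=0x37007 flags P=1 W=1 U=1 S=0
  [2] read 0x37 idx=29: raw=0x38007 flags P=1 W=1 U=1 S=0
  [3] read 0x38 idx=26: raw=0x3C007 flags P=1 W=1 U=1 S=0
  ⇒ phys 0x3C026  [4 reads]
#4 VA=0xA8502613693 (r,kernel):
  [0] read 0x1D idx=21: raw=0x40007 flags P=1 W=1 U=1 S=0
  [1] read 0x40 idx=20: raw=0x43007 flags P=1 W=1 U=1 S=0
  [2] read 0x43 idx=19: raw=0x46007 flags P=1 W=1 U=1 S=0
  [3] read 0x46 idx=19: raw=0x47007 flags P=1 W=1 U=1 S=0
  ⇒ phys 0x47693  [4 reads]
#5 VA=0x400000007B7 (r,kernel):
  [0] read 0x1D idx=8: raw=0xF006 flags P=0 W=1 U=1 S=0
  ✗ PAGE_NOT_PRESENT  [1 reads]
#6 VA=0x78301C1471F (r,kernel):
  [0] read 0x1D idx=15: raw=0x4B007 flags P=1 W=1 U=1 S=0
  [1] read 0x4B idx=12: raw=0x4F007 flags P=1 W=1 U=1 S=0
  [2] read 0x4F idx=14: raw=0x50007 flags P=1 W=1 U=1 S=0
  [3] read 0x50 idx=20: raw=0x54007 flags P=1 W=1 U=1 S=0
  ⇒ phys 0x5471F  [4 reads]
#7 VA=0x583C26177CB (r,kernel):
  [0] read 0x1D idx=11: raw=0x55007 flags P=1 W=1 U=1 S=0
  [1] read 0x55 idx=15: raw=0x57007 flags P=1 W=1 U=1 S=0
  [2] read 0x57 idx=19: raw=0x59007 flags P=1 W=1 U=1 S=0
  [3] read 0x59 idx=23: raw=0x5D007 flags P=1 W=1 U=1 S=0
  ⇒ phys 0x5D7CB  [4 reads]

Entries read for #1: 2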